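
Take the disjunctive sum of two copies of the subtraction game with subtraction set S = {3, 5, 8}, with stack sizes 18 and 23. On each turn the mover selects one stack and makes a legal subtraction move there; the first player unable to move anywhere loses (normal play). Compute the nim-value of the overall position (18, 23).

All stacks use S = {3, 5, 8}:
n :  0  1  2  3  4  5  6  7  8  9 10 11 12 13 14 15 16 17 18 19 20 21 22 23
G :  0  0  0  1  1  1  2  2  2  3  3  0  0  0  1  1  1  2  2  2  3  3  0  0
Stack A: G(18) = 2.
Stack B: G(23) = 0.
Combined Grundy value = 2 ⊕ 0 = 2.

2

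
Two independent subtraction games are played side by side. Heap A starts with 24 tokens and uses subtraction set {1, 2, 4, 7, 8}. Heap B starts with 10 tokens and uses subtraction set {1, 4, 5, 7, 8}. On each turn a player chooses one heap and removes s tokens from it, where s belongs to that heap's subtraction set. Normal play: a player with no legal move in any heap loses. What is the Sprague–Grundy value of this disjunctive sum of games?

Heap A, S = {1, 2, 4, 7, 8}:
G(0) = 0
G(1) = mex{0} = 1
G(2) = mex{1,0} = 2
G(3) = mex{2,1} = 0
G(4) = mex{0,2,0} = 1
G(5) = mex{1,0,1} = 2
G(6) = mex{2,1,2} = 0
G(7) = mex{0,2,0,0} = 1
G(8) = mex{1,0,1,1,0} = 2
G(9) = mex{2,1,2,2,1} = 0
G(10) = mex{0,2,0,0,2} = 1
G(11) = mex{1,0,1,1,0} = 2
G(12) = mex{2,1,2,2,1} = 0
G(13) = mex{0,2,0,0,2} = 1
G(14) = mex{1,0,1,1,0} = 2
G(15) = mex{2,1,2,2,1} = 0
G(16) = mex{0,2,0,0,2} = 1
G(17) = mex{1,0,1,1,0} = 2
G(18) = mex{2,1,2,2,1} = 0
G(19) = mex{0,2,0,0,2} = 1
G(20) = mex{1,0,1,1,0} = 2
G(21) = mex{2,1,2,2,1} = 0
G(22) = mex{0,2,0,0,2} = 1
G(23) = mex{1,0,1,1,0} = 2
G(24) = mex{2,1,2,2,1} = 0
G_A(24) = 0.
Heap B, S = {1, 4, 5, 7, 8}:
n :  0  1  2  3  4  5  6  7  8  9 10
G :  0  1  0  1  2  3  2  3  4  5  4
G_B(10) = 4.
Combined Grundy value = 0 ⊕ 4 = 4.

4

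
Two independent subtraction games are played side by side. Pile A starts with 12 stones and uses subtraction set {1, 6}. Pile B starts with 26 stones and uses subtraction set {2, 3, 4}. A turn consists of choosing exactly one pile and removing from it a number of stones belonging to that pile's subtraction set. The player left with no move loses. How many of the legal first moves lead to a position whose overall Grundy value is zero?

0

Pile A, S = {1, 6}:
n :  0  1  2  3  4  5  6  7  8  9 10 11 12
G :  0  1  0  1  0  1  2  0  1  0  1  0  1
G_A(12) = 1.
Pile B, S = {2, 3, 4}:
G(0) = 0
G(1) = mex{} = 0
G(2) = mex{0} = 1
G(3) = mex{0,0} = 1
G(4) = mex{1,0,0} = 2
G(5) = mex{1,1,0} = 2
G(6) = mex{2,1,1} = 0
G(7) = mex{2,2,1} = 0
G(8) = mex{0,2,2} = 1
G(9) = mex{0,0,2} = 1
G(10) = mex{1,0,0} = 2
G(11) = mex{1,1,0} = 2
G(12) = mex{2,1,1} = 0
G(13) = mex{2,2,1} = 0
G(14) = mex{0,2,2} = 1
G(15) = mex{0,0,2} = 1
G(16) = mex{1,0,0} = 2
G(17) = mex{1,1,0} = 2
G(18) = mex{2,1,1} = 0
G(19) = mex{2,2,1} = 0
G(20) = mex{0,2,2} = 1
G(21) = mex{0,0,2} = 1
G(22) = mex{1,0,0} = 2
G(23) = mex{1,1,0} = 2
G(24) = mex{2,1,1} = 0
G(25) = mex{2,2,1} = 0
G(26) = mex{0,2,2} = 1
G_B(26) = 1.
Combined Grundy value = 1 ⊕ 1 = 0.
A winning move leaves total XOR = 0, i.e. changes one component's Grundy value g to g ⊕ X where X is the current total.
Pile A: target g' = 1⊕0 = 1, but every legal move changes the Grundy value (mex property), so 0 moves.
Pile B: target g' = 1⊕0 = 1, but every legal move changes the Grundy value (mex property), so 0 moves.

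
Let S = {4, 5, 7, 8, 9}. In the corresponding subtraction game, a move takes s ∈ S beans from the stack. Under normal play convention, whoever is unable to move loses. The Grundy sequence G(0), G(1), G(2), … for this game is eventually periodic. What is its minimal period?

G(0) = 0
G(1) = mex{} = 0
G(2) = mex{} = 0
G(3) = mex{} = 0
G(4) = mex{0} = 1
G(5) = mex{0,0} = 1
G(6) = mex{0,0} = 1
G(7) = mex{0,0,0} = 1
G(8) = mex{1,0,0,0} = 2
G(9) = mex{1,1,0,0,0} = 2
G(10) = mex{1,1,0,0,0} = 2
G(11) = mex{1,1,1,0,0} = 2
G(12) = mex{2,1,1,1,0} = 3
G(13) = mex{2,2,1,1,1} = 0
G(14) = mex{2,2,1,1,1} = 0
G(15) = mex{2,2,2,1,1} = 0
G(16) = mex{3,2,2,2,1} = 0
G(17) = mex{0,3,2,2,2} = 1
G(18) = mex{0,0,2,2,2} = 1
G(19) = mex{0,0,3,2,2} = 1
G(20) = mex{0,0,0,3,2} = 1
G(21) = mex{1,0,0,0,3} = 2
G(22) = mex{1,1,0,0,0} = 2
G(23) = mex{1,1,0,0,0} = 2
G(24) = mex{1,1,1,0,0} = 2
G(25) = mex{2,1,1,1,0} = 3
G(26) = mex{2,2,1,1,1} = 0
G(27) = mex{2,2,1,1,1} = 0
G(n+13) = G(n) holds for n = 0,…,8 (a full window of length max(S) = 9), so the sequence is purely periodic with period 13.

13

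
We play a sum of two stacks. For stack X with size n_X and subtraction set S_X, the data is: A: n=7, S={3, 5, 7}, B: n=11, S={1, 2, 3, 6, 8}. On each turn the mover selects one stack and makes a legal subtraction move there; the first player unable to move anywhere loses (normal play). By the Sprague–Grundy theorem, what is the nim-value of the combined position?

0

Stack A, S = {3, 5, 7}:
n : 0 1 2 3 4 5 6 7
G : 0 0 0 1 1 1 2 2
G_A(7) = 2.
Stack B, S = {1, 2, 3, 6, 8}:
G(0) = 0
G(1) = mex{0} = 1
G(2) = mex{1,0} = 2
G(3) = mex{2,1,0} = 3
G(4) = mex{3,2,1} = 0
G(5) = mex{0,3,2} = 1
G(6) = mex{1,0,3,0} = 2
G(7) = mex{2,1,0,1} = 3
G(8) = mex{3,2,1,2,0} = 4
G(9) = mex{4,3,2,3,1} = 0
G(10) = mex{0,4,3,0,2} = 1
G(11) = mex{1,0,4,1,3} = 2
G_B(11) = 2.
Combined Grundy value = 2 ⊕ 2 = 0.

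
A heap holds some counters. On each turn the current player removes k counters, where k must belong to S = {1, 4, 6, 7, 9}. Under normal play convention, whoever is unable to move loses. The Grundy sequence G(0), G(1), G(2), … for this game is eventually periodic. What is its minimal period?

13

G(0) = 0
G(1) = mex{0} = 1
G(2) = mex{1} = 0
G(3) = mex{0} = 1
G(4) = mex{1,0} = 2
G(5) = mex{2,1} = 0
G(6) = mex{0,0,0} = 1
G(7) = mex{1,1,1,0} = 2
G(8) = mex{2,2,0,1} = 3
G(9) = mex{3,0,1,0,0} = 2
G(10) = mex{2,1,2,1,1} = 0
G(11) = mex{0,2,0,2,0} = 1
G(12) = mex{1,3,1,0,1} = 2
G(13) = mex{2,2,2,1,2} = 0
G(14) = mex{0,0,3,2,0} = 1
G(15) = mex{1,1,2,3,1} = 0
G(16) = mex{0,2,0,2,2} = 1
G(17) = mex{1,0,1,0,3} = 2
G(18) = mex{2,1,2,1,2} = 0
G(19) = mex{0,0,0,2,0} = 1
G(20) = mex{1,1,1,0,1} = 2
G(21) = mex{2,2,0,1,2} = 3
G(22) = mex{3,0,1,0,0} = 2
G(23) = mex{2,1,2,1,1} = 0
G(24) = mex{0,2,0,2,0} = 1
G(25) = mex{1,3,1,0,1} = 2
G(26) = mex{2,2,2,1,2} = 0
G(27) = mex{0,0,3,2,0} = 1
G(n+13) = G(n) holds for n = 0,…,8 (a full window of length max(S) = 9), so the sequence is purely periodic with period 13.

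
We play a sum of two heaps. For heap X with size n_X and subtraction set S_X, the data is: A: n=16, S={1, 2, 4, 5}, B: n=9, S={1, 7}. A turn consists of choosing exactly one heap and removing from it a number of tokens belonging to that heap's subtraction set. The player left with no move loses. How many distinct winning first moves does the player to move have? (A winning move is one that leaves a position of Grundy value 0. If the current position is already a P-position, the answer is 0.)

Heap A, S = {1, 2, 4, 5}:
G(0) = 0
G(1) = mex{0} = 1
G(2) = mex{1,0} = 2
G(3) = mex{2,1} = 0
G(4) = mex{0,2,0} = 1
G(5) = mex{1,0,1,0} = 2
G(6) = mex{2,1,2,1} = 0
G(7) = mex{0,2,0,2} = 1
G(8) = mex{1,0,1,0} = 2
G(9) = mex{2,1,2,1} = 0
G(10) = mex{0,2,0,2} = 1
G(11) = mex{1,0,1,0} = 2
G(12) = mex{2,1,2,1} = 0
G(13) = mex{0,2,0,2} = 1
G(14) = mex{1,0,1,0} = 2
G(15) = mex{2,1,2,1} = 0
G(16) = mex{0,2,0,2} = 1
G_A(16) = 1.
Heap B, S = {1, 7}:
G(0) = 0
G(1) = mex{0} = 1
G(2) = mex{1} = 0
G(3) = mex{0} = 1
G(4) = mex{1} = 0
G(5) = mex{0} = 1
G(6) = mex{1} = 0
G(7) = mex{0,0} = 1
G(8) = mex{1,1} = 0
G(9) = mex{0,0} = 1
G_B(9) = 1.
Combined Grundy value = 1 ⊕ 1 = 0.
A winning move leaves total XOR = 0, i.e. changes one component's Grundy value g to g ⊕ X where X is the current total.
Heap A: target g' = 1⊕0 = 1, but every legal move changes the Grundy value (mex property), so 0 moves.
Heap B: target g' = 1⊕0 = 1, but every legal move changes the Grundy value (mex property), so 0 moves.

0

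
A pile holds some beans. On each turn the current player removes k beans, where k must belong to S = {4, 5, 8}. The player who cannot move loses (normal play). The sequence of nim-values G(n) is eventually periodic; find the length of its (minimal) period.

n :  0  1  2  3  4  5  6  7  8  9 10 11 12 13 14 15 16 17 18 19 20 21 22 23 24 25
G :  0  0  0  0  1  1  1  1  2  2  2  2  0  0  0  0  1  1  1  1  2  2  2  2  0  0
G(n+12) = G(n) holds for n = 0,…,7 (a full window of length max(S) = 8), so the sequence is purely periodic with period 12.

12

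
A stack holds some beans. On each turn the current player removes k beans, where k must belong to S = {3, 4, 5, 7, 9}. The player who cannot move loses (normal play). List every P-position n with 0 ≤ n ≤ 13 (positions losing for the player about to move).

0, 1, 2, 12, 13

n :  0  1  2  3  4  5  6  7  8  9 10 11 12 13
G :  0  0  0  1  1  1  2  2  2  3  3  3  0  0
P-positions are exactly the n with G(n) = 0.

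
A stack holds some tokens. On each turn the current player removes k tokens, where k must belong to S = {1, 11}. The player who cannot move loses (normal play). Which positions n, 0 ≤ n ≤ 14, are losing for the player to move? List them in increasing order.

0, 2, 4, 6, 8, 10, 12, 14

G(0) = 0
G(1) = mex{0} = 1
G(2) = mex{1} = 0
G(3) = mex{0} = 1
G(4) = mex{1} = 0
G(5) = mex{0} = 1
G(6) = mex{1} = 0
G(7) = mex{0} = 1
G(8) = mex{1} = 0
G(9) = mex{0} = 1
G(10) = mex{1} = 0
G(11) = mex{0,0} = 1
G(12) = mex{1,1} = 0
G(13) = mex{0,0} = 1
G(14) = mex{1,1} = 0
P-positions are exactly the n with G(n) = 0.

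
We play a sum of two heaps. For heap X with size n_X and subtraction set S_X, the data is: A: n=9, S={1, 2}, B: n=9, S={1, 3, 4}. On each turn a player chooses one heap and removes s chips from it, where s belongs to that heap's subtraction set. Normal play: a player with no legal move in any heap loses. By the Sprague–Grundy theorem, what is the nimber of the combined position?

Heap A, S = {1, 2}:
n : 0 1 2 3 4 5 6 7 8 9
G : 0 1 2 0 1 2 0 1 2 0
G_A(9) = 0.
Heap B, S = {1, 3, 4}:
G(0) = 0
G(1) = mex{0} = 1
G(2) = mex{1} = 0
G(3) = mex{0,0} = 1
G(4) = mex{1,1,0} = 2
G(5) = mex{2,0,1} = 3
G(6) = mex{3,1,0} = 2
G(7) = mex{2,2,1} = 0
G(8) = mex{0,3,2} = 1
G(9) = mex{1,2,3} = 0
G_B(9) = 0.
Combined Grundy value = 0 ⊕ 0 = 0.

0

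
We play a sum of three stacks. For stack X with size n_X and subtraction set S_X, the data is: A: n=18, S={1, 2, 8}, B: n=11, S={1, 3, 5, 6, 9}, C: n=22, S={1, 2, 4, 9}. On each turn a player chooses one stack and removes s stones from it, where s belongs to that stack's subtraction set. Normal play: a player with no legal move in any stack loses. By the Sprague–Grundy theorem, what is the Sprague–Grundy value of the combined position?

3

Stack A, S = {1, 2, 8}:
n :  0  1  2  3  4  5  6  7  8  9 10 11 12 13 14 15 16 17 18
G :  0  1  2  0  1  2  0  1  2  0  1  2  0  1  2  0  1  2  0
G_A(18) = 0.
Stack B, S = {1, 3, 5, 6, 9}:
G(0) = 0
G(1) = mex{0} = 1
G(2) = mex{1} = 0
G(3) = mex{0,0} = 1
G(4) = mex{1,1} = 0
G(5) = mex{0,0,0} = 1
G(6) = mex{1,1,1,0} = 2
G(7) = mex{2,0,0,1} = 3
G(8) = mex{3,1,1,0} = 2
G(9) = mex{2,2,0,1,0} = 3
G(10) = mex{3,3,1,0,1} = 2
G(11) = mex{2,2,2,1,0} = 3
G_B(11) = 3.
Stack C, S = {1, 2, 4, 9}:
n :  0  1  2  3  4  5  6  7  8  9 10 11 12 13 14 15 16 17 18 19 20 21 22
G :  0  1  2  0  1  2  0  1  2  3  4  0  1  2  0  1  2  0  1  2  3  4  0
G_C(22) = 0.
Combined Grundy value = 0 ⊕ 3 ⊕ 0 = 3.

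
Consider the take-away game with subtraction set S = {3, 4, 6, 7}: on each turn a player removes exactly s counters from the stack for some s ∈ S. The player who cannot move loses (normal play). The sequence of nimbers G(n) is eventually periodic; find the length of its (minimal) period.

10

n :  0  1  2  3  4  5  6  7  8  9 10 11 12 13 14 15 16 17 18 19 20 21
G :  0  0  0  1  1  1  2  2  2  3  0  0  0  1  1  1  2  2  2  3  0  0
G(n+10) = G(n) holds for n = 0,…,6 (a full window of length max(S) = 7), so the sequence is purely periodic with period 10.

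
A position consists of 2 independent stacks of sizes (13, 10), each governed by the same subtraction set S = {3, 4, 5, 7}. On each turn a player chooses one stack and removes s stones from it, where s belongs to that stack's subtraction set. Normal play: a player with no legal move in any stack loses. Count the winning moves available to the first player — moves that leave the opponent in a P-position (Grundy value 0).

All stacks use S = {3, 4, 5, 7}:
n :  0  1  2  3  4  5  6  7  8  9 10 11 12 13
G :  0  0  0  1  1  1  2  2  2  3  0  0  0  1
Stack A: G(13) = 1.
Stack B: G(10) = 0.
Combined Grundy value = 1 ⊕ 0 = 1.
A winning move leaves total XOR = 0, i.e. changes one component's Grundy value g to g ⊕ X where X is the current total.
Stack A: need g' = 1⊕1 = 0. Options: 13−3→G=0, 13−4→G=3, 13−5→G=2, 13−7→G=2. Hits: 1.
Stack B: need g' = 0⊕1 = 1. Options: 10−3→G=2, 10−4→G=2, 10−5→G=1, 10−7→G=1. Hits: 2.

3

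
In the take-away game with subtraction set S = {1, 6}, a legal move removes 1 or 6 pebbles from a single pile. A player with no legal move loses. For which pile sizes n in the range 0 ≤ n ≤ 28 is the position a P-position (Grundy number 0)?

n :  0  1  2  3  4  5  6  7  8  9 10 11 12 13 14 15 16 17 18 19 20 21 22 23 24 25 26 27 28
G :  0  1  0  1  0  1  2  0  1  0  1  0  1  2  0  1  0  1  0  1  2  0  1  0  1  0  1  2  0
P-positions are exactly the n with G(n) = 0.

0, 2, 4, 7, 9, 11, 14, 16, 18, 21, 23, 25, 28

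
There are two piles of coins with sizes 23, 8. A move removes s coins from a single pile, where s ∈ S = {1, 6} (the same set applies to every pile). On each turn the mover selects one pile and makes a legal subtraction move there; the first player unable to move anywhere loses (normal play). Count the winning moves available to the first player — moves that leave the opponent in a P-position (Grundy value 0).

All piles use S = {1, 6}:
G(0) = 0
G(1) = mex{0} = 1
G(2) = mex{1} = 0
G(3) = mex{0} = 1
G(4) = mex{1} = 0
G(5) = mex{0} = 1
G(6) = mex{1,0} = 2
G(7) = mex{2,1} = 0
G(8) = mex{0,0} = 1
G(9) = mex{1,1} = 0
G(10) = mex{0,0} = 1
G(11) = mex{1,1} = 0
G(12) = mex{0,2} = 1
G(13) = mex{1,0} = 2
G(14) = mex{2,1} = 0
G(15) = mex{0,0} = 1
G(16) = mex{1,1} = 0
G(17) = mex{0,0} = 1
G(18) = mex{1,1} = 0
G(19) = mex{0,2} = 1
G(20) = mex{1,0} = 2
G(21) = mex{2,1} = 0
G(22) = mex{0,0} = 1
G(23) = mex{1,1} = 0
Pile A: G(23) = 0.
Pile B: G(8) = 1.
Combined Grundy value = 0 ⊕ 1 = 1.
A winning move leaves total XOR = 0, i.e. changes one component's Grundy value g to g ⊕ X where X is the current total.
Pile A: need g' = 0⊕1 = 1. Options: 23−1→G=1, 23−6→G=1. Hits: 2.
Pile B: need g' = 1⊕1 = 0. Options: 8−1→G=0, 8−6→G=0. Hits: 2.

4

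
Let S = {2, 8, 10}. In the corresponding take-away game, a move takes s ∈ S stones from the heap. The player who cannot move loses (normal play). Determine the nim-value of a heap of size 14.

3

G(0) = 0
G(1) = mex{} = 0
G(2) = mex{0} = 1
G(3) = mex{0} = 1
G(4) = mex{1} = 0
G(5) = mex{1} = 0
G(6) = mex{0} = 1
G(7) = mex{0} = 1
G(8) = mex{1,0} = 2
G(9) = mex{1,0} = 2
G(10) = mex{2,1,0} = 3
G(11) = mex{2,1,0} = 3
G(12) = mex{3,0,1} = 2
G(13) = mex{3,0,1} = 2
G(14) = mex{2,1,0} = 3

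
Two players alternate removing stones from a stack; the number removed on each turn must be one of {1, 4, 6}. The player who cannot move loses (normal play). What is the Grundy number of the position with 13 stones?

G(0) = 0
G(1) = mex{0} = 1
G(2) = mex{1} = 0
G(3) = mex{0} = 1
G(4) = mex{1,0} = 2
G(5) = mex{2,1} = 0
G(6) = mex{0,0,0} = 1
G(7) = mex{1,1,1} = 0
G(8) = mex{0,2,0} = 1
G(9) = mex{1,0,1} = 2
G(10) = mex{2,1,2} = 0
G(11) = mex{0,0,0} = 1
G(12) = mex{1,1,1} = 0
G(13) = mex{0,2,0} = 1

1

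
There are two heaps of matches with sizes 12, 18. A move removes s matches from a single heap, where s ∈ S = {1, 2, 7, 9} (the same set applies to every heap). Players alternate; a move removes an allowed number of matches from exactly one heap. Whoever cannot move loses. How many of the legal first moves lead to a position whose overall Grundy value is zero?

All heaps use S = {1, 2, 7, 9}:
G(0) = 0
G(1) = mex{0} = 1
G(2) = mex{1,0} = 2
G(3) = mex{2,1} = 0
G(4) = mex{0,2} = 1
G(5) = mex{1,0} = 2
G(6) = mex{2,1} = 0
G(7) = mex{0,2,0} = 1
G(8) = mex{1,0,1} = 2
G(9) = mex{2,1,2,0} = 3
G(10) = mex{3,2,0,1} = 4
G(11) = mex{4,3,1,2} = 0
G(12) = mex{0,4,2,0} = 1
G(13) = mex{1,0,0,1} = 2
G(14) = mex{2,1,1,2} = 0
G(15) = mex{0,2,2,0} = 1
G(16) = mex{1,0,3,1} = 2
G(17) = mex{2,1,4,2} = 0
G(18) = mex{0,2,0,3} = 1
Heap A: G(12) = 1.
Heap B: G(18) = 1.
Combined Grundy value = 1 ⊕ 1 = 0.
A winning move leaves total XOR = 0, i.e. changes one component's Grundy value g to g ⊕ X where X is the current total.
Heap A: target g' = 1⊕0 = 1, but every legal move changes the Grundy value (mex property), so 0 moves.
Heap B: target g' = 1⊕0 = 1, but every legal move changes the Grundy value (mex property), so 0 moves.

0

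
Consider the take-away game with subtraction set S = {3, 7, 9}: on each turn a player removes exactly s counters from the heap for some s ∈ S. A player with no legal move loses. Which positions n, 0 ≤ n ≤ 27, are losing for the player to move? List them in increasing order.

n :  0  1  2  3  4  5  6  7  8  9 10 11 12 13 14 15 16 17 18 19 20 21 22 23 24 25 26 27
G :  0  0  0  1  1  1  0  2  2  1  3  3  0  2  0  1  0  1  0  1  0  1  0  1  0  1  0  1
P-positions are exactly the n with G(n) = 0.

0, 1, 2, 6, 12, 14, 16, 18, 20, 22, 24, 26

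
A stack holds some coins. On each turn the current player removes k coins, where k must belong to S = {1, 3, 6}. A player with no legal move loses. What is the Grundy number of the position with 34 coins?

n :  0  1  2  3  4  5  6  7  8  9 10 11 12 13 14 15 16 17 18 19 20 21 22 23 24 25 26 27 28 29 30 31 32 33 34
G :  0  1  0  1  0  1  2  3  2  0  1  0  1  0  1  2  3  2  0  1  0  1  0  1  2  3  2  0  1  0  1  0  1  2  3

3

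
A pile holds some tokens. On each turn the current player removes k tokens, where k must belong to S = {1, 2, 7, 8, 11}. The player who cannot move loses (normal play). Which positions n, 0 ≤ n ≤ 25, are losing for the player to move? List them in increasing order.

0, 3, 6, 9, 12, 15, 18, 21, 24

n :  0  1  2  3  4  5  6  7  8  9 10 11 12 13 14 15 16 17 18 19 20 21 22 23 24 25
G :  0  1  2  0  1  2  0  1  2  0  1  2  0  1  2  0  1  2  0  1  2  0  1  2  0  1
P-positions are exactly the n with G(n) = 0.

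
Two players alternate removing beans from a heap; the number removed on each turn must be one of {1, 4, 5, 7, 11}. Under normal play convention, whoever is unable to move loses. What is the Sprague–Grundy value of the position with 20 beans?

2

G(0) = 0
G(1) = mex{0} = 1
G(2) = mex{1} = 0
G(3) = mex{0} = 1
G(4) = mex{1,0} = 2
G(5) = mex{2,1,0} = 3
G(6) = mex{3,0,1} = 2
G(7) = mex{2,1,0,0} = 3
G(8) = mex{3,2,1,1} = 0
G(9) = mex{0,3,2,0} = 1
G(10) = mex{1,2,3,1} = 0
G(11) = mex{0,3,2,2,0} = 1
G(12) = mex{1,0,3,3,1} = 2
G(13) = mex{2,1,0,2,0} = 3
G(14) = mex{3,0,1,3,1} = 2
G(15) = mex{2,1,0,0,2} = 3
G(16) = mex{3,2,1,1,3} = 0
G(17) = mex{0,3,2,0,2} = 1
G(18) = mex{1,2,3,1,3} = 0
G(19) = mex{0,3,2,2,0} = 1
G(20) = mex{1,0,3,3,1} = 2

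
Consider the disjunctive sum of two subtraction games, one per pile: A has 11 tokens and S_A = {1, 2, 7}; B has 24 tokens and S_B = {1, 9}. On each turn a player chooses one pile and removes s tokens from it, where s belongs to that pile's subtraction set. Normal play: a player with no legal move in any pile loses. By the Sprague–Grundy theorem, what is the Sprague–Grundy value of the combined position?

Pile A, S = {1, 2, 7}:
n :  0  1  2  3  4  5  6  7  8  9 10 11
G :  0  1  2  0  1  2  0  1  2  0  1  2
G_A(11) = 2.
Pile B, S = {1, 9}:
n :  0  1  2  3  4  5  6  7  8  9 10 11 12 13 14 15 16 17 18 19 20 21 22 23 24
G :  0  1  0  1  0  1  0  1  0  1  0  1  0  1  0  1  0  1  0  1  0  1  0  1  0
G_B(24) = 0.
Combined Grundy value = 2 ⊕ 0 = 2.

2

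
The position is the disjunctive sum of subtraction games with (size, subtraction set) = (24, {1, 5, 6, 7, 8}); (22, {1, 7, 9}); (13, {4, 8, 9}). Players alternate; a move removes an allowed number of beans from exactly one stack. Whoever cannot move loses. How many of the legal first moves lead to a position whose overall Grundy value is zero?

1

Stack A, S = {1, 5, 6, 7, 8}:
n :  0  1  2  3  4  5  6  7  8  9 10 11 12 13 14 15 16 17 18 19 20 21 22 23 24
G :  0  1  0  1  0  1  2  3  2  3  2  3  4  0  1  0  1  0  1  2  3  2  3  2  3
G_A(24) = 3.
Stack B, S = {1, 7, 9}:
G(0) = 0
G(1) = mex{0} = 1
G(2) = mex{1} = 0
G(3) = mex{0} = 1
G(4) = mex{1} = 0
G(5) = mex{0} = 1
G(6) = mex{1} = 0
G(7) = mex{0,0} = 1
G(8) = mex{1,1} = 0
G(9) = mex{0,0,0} = 1
G(10) = mex{1,1,1} = 0
G(11) = mex{0,0,0} = 1
G(12) = mex{1,1,1} = 0
G(13) = mex{0,0,0} = 1
G(14) = mex{1,1,1} = 0
G(15) = mex{0,0,0} = 1
G(16) = mex{1,1,1} = 0
G(17) = mex{0,0,0} = 1
G(18) = mex{1,1,1} = 0
G(19) = mex{0,0,0} = 1
G(20) = mex{1,1,1} = 0
G(21) = mex{0,0,0} = 1
G(22) = mex{1,1,1} = 0
G_B(22) = 0.
Stack C, S = {4, 8, 9}:
G(0) = 0
G(1) = mex{} = 0
G(2) = mex{} = 0
G(3) = mex{} = 0
G(4) = mex{0} = 1
G(5) = mex{0} = 1
G(6) = mex{0} = 1
G(7) = mex{0} = 1
G(8) = mex{1,0} = 2
G(9) = mex{1,0,0} = 2
G(10) = mex{1,0,0} = 2
G(11) = mex{1,0,0} = 2
G(12) = mex{2,1,0} = 3
G(13) = mex{2,1,1} = 0
G_C(13) = 0.
Combined Grundy value = 3 ⊕ 0 ⊕ 0 = 3.
A winning move leaves total XOR = 0, i.e. changes one component's Grundy value g to g ⊕ X where X is the current total.
Stack A: need g' = 3⊕3 = 0. Options: 24−1→G=2, 24−5→G=2, 24−6→G=1, 24−7→G=0, 24−8→G=1. Hits: 1.
Stack B: need g' = 0⊕3 = 3. Options: 22−1→G=1, 22−7→G=1, 22−9→G=1. Hits: 0.
Stack C: need g' = 0⊕3 = 3. Options: 13−4→G=2, 13−8→G=1, 13−9→G=1. Hits: 0.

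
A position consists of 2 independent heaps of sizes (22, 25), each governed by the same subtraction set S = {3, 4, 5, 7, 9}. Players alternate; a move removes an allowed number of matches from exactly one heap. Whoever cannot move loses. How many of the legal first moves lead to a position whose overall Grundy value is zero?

3

All heaps use S = {3, 4, 5, 7, 9}:
G(0) = 0
G(1) = mex{} = 0
G(2) = mex{} = 0
G(3) = mex{0} = 1
G(4) = mex{0,0} = 1
G(5) = mex{0,0,0} = 1
G(6) = mex{1,0,0} = 2
G(7) = mex{1,1,0,0} = 2
G(8) = mex{1,1,1,0} = 2
G(9) = mex{2,1,1,0,0} = 3
G(10) = mex{2,2,1,1,0} = 3
G(11) = mex{2,2,2,1,0} = 3
G(12) = mex{3,2,2,1,1} = 0
G(13) = mex{3,3,2,2,1} = 0
G(14) = mex{3,3,3,2,1} = 0
G(15) = mex{0,3,3,2,2} = 1
G(16) = mex{0,0,3,3,2} = 1
G(17) = mex{0,0,0,3,2} = 1
G(18) = mex{1,0,0,3,3} = 2
G(19) = mex{1,1,0,0,3} = 2
G(20) = mex{1,1,1,0,3} = 2
G(21) = mex{2,1,1,0,0} = 3
G(22) = mex{2,2,1,1,0} = 3
G(23) = mex{2,2,2,1,0} = 3
G(24) = mex{3,2,2,1,1} = 0
G(25) = mex{3,3,2,2,1} = 0
Heap A: G(22) = 3.
Heap B: G(25) = 0.
Combined Grundy value = 3 ⊕ 0 = 3.
A winning move leaves total XOR = 0, i.e. changes one component's Grundy value g to g ⊕ X where X is the current total.
Heap A: need g' = 3⊕3 = 0. Options: 22−3→G=2, 22−4→G=2, 22−5→G=1, 22−7→G=1, 22−9→G=0. Hits: 1.
Heap B: need g' = 0⊕3 = 3. Options: 25−3→G=3, 25−4→G=3, 25−5→G=2, 25−7→G=2, 25−9→G=1. Hits: 2.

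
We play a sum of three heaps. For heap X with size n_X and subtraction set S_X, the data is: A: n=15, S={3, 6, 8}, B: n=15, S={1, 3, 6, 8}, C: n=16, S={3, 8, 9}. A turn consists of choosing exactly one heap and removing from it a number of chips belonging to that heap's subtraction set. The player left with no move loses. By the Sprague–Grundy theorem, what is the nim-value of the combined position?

2

Heap A, S = {3, 6, 8}:
n :  0  1  2  3  4  5  6  7  8  9 10 11 12 13 14 15
G :  0  0  0  1  1  1  2  2  2  3  3  0  0  0  1  1
G_A(15) = 1.
Heap B, S = {1, 3, 6, 8}:
G(0) = 0
G(1) = mex{0} = 1
G(2) = mex{1} = 0
G(3) = mex{0,0} = 1
G(4) = mex{1,1} = 0
G(5) = mex{0,0} = 1
G(6) = mex{1,1,0} = 2
G(7) = mex{2,0,1} = 3
G(8) = mex{3,1,0,0} = 2
G(9) = mex{2,2,1,1} = 0
G(10) = mex{0,3,0,0} = 1
G(11) = mex{1,2,1,1} = 0
G(12) = mex{0,0,2,0} = 1
G(13) = mex{1,1,3,1} = 0
G(14) = mex{0,0,2,2} = 1
G(15) = mex{1,1,0,3} = 2
G_B(15) = 2.
Heap C, S = {3, 8, 9}:
n :  0  1  2  3  4  5  6  7  8  9 10 11 12 13 14 15 16
G :  0  0  0  1  1  1  0  0  2  1  1  3  0  0  2  1  1
G_C(16) = 1.
Combined Grundy value = 1 ⊕ 2 ⊕ 1 = 2.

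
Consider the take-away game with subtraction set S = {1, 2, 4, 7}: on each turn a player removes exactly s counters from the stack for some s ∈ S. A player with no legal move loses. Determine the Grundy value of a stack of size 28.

1

G(0) = 0
G(1) = mex{0} = 1
G(2) = mex{1,0} = 2
G(3) = mex{2,1} = 0
G(4) = mex{0,2,0} = 1
G(5) = mex{1,0,1} = 2
G(6) = mex{2,1,2} = 0
G(7) = mex{0,2,0,0} = 1
G(8) = mex{1,0,1,1} = 2
G(9) = mex{2,1,2,2} = 0
G(10) = mex{0,2,0,0} = 1
G(11) = mex{1,0,1,1} = 2
G(12) = mex{2,1,2,2} = 0
G(13) = mex{0,2,0,0} = 1
G(14) = mex{1,0,1,1} = 2
G(15) = mex{2,1,2,2} = 0
G(16) = mex{0,2,0,0} = 1
G(17) = mex{1,0,1,1} = 2
G(18) = mex{2,1,2,2} = 0
G(19) = mex{0,2,0,0} = 1
G(20) = mex{1,0,1,1} = 2
G(21) = mex{2,1,2,2} = 0
G(22) = mex{0,2,0,0} = 1
G(23) = mex{1,0,1,1} = 2
G(24) = mex{2,1,2,2} = 0
G(25) = mex{0,2,0,0} = 1
G(26) = mex{1,0,1,1} = 2
G(27) = mex{2,1,2,2} = 0
G(28) = mex{0,2,0,0} = 1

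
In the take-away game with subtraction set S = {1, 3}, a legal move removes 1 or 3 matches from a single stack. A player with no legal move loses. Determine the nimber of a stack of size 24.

n :  0  1  2  3  4  5  6  7  8  9 10 11 12 13 14 15 16 17 18 19 20 21 22 23 24
G :  0  1  0  1  0  1  0  1  0  1  0  1  0  1  0  1  0  1  0  1  0  1  0  1  0

0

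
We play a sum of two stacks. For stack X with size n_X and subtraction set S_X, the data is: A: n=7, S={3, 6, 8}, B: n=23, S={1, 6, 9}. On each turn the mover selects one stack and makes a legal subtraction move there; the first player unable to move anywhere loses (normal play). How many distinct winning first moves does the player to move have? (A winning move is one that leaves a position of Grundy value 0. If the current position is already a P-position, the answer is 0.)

1

Stack A, S = {3, 6, 8}:
n : 0 1 2 3 4 5 6 7
G : 0 0 0 1 1 1 2 2
G_A(7) = 2.
Stack B, S = {1, 6, 9}:
n :  0  1  2  3  4  5  6  7  8  9 10 11 12 13 14 15 16 17 18 19 20 21 22 23
G :  0  1  0  1  0  1  2  0  1  2  3  2  0  1  0  1  2  0  1  0  1  2  0  1
G_B(23) = 1.
Combined Grundy value = 2 ⊕ 1 = 3.
A winning move leaves total XOR = 0, i.e. changes one component's Grundy value g to g ⊕ X where X is the current total.
Stack A: need g' = 2⊕3 = 1. Options: 7−3→G=1, 7−6→G=0. Hits: 1.
Stack B: need g' = 1⊕3 = 2. Options: 23−1→G=0, 23−6→G=0, 23−9→G=0. Hits: 0.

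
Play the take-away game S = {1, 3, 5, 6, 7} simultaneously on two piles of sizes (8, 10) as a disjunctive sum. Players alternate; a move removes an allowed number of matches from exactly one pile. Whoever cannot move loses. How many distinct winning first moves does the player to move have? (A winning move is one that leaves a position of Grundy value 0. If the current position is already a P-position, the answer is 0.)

All piles use S = {1, 3, 5, 6, 7}:
n :  0  1  2  3  4  5  6  7  8  9 10
G :  0  1  0  1  0  1  2  3  2  3  2
Pile A: G(8) = 2.
Pile B: G(10) = 2.
Combined Grundy value = 2 ⊕ 2 = 0.
A winning move leaves total XOR = 0, i.e. changes one component's Grundy value g to g ⊕ X where X is the current total.
Pile A: target g' = 2⊕0 = 2, but every legal move changes the Grundy value (mex property), so 0 moves.
Pile B: target g' = 2⊕0 = 2, but every legal move changes the Grundy value (mex property), so 0 moves.

0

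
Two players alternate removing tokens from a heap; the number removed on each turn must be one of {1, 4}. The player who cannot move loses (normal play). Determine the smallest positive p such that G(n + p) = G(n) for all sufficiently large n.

n :  0  1  2  3  4  5  6  7  8  9 10 11 12 13 14
G :  0  1  0  1  2  0  1  0  1  2  0  1  0  1  2
G(n+5) = G(n) holds for n = 0,…,3 (a full window of length max(S) = 4), so the sequence is purely periodic with period 5.

5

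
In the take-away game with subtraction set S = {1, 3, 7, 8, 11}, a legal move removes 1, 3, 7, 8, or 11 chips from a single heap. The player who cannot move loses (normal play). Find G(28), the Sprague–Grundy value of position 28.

G(0) = 0
G(1) = mex{0} = 1
G(2) = mex{1} = 0
G(3) = mex{0,0} = 1
G(4) = mex{1,1} = 0
G(5) = mex{0,0} = 1
G(6) = mex{1,1} = 0
G(7) = mex{0,0,0} = 1
G(8) = mex{1,1,1,0} = 2
G(9) = mex{2,0,0,1} = 3
G(10) = mex{3,1,1,0} = 2
G(11) = mex{2,2,0,1,0} = 3
G(12) = mex{3,3,1,0,1} = 2
G(13) = mex{2,2,0,1,0} = 3
G(14) = mex{3,3,1,0,1} = 2
G(15) = mex{2,2,2,1,0} = 3
G(16) = mex{3,3,3,2,1} = 0
G(17) = mex{0,2,2,3,0} = 1
G(18) = mex{1,3,3,2,1} = 0
G(19) = mex{0,0,2,3,2} = 1
G(20) = mex{1,1,3,2,3} = 0
G(21) = mex{0,0,2,3,2} = 1
G(22) = mex{1,1,3,2,3} = 0
G(23) = mex{0,0,0,3,2} = 1
G(24) = mex{1,1,1,0,3} = 2
G(25) = mex{2,0,0,1,2} = 3
G(26) = mex{3,1,1,0,3} = 2
G(27) = mex{2,2,0,1,0} = 3
G(28) = mex{3,3,1,0,1} = 2

2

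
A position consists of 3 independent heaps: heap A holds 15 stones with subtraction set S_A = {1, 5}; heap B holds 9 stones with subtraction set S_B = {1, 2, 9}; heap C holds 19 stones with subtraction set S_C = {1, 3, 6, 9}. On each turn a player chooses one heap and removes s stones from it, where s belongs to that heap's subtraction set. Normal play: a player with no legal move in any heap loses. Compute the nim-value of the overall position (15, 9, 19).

Heap A, S = {1, 5}:
G(0) = 0
G(1) = mex{0} = 1
G(2) = mex{1} = 0
G(3) = mex{0} = 1
G(4) = mex{1} = 0
G(5) = mex{0,0} = 1
G(6) = mex{1,1} = 0
G(7) = mex{0,0} = 1
G(8) = mex{1,1} = 0
G(9) = mex{0,0} = 1
G(10) = mex{1,1} = 0
G(11) = mex{0,0} = 1
G(12) = mex{1,1} = 0
G(13) = mex{0,0} = 1
G(14) = mex{1,1} = 0
G(15) = mex{0,0} = 1
G_A(15) = 1.
Heap B, S = {1, 2, 9}:
G(0) = 0
G(1) = mex{0} = 1
G(2) = mex{1,0} = 2
G(3) = mex{2,1} = 0
G(4) = mex{0,2} = 1
G(5) = mex{1,0} = 2
G(6) = mex{2,1} = 0
G(7) = mex{0,2} = 1
G(8) = mex{1,0} = 2
G(9) = mex{2,1,0} = 3
G_B(9) = 3.
Heap C, S = {1, 3, 6, 9}:
G(0) = 0
G(1) = mex{0} = 1
G(2) = mex{1} = 0
G(3) = mex{0,0} = 1
G(4) = mex{1,1} = 0
G(5) = mex{0,0} = 1
G(6) = mex{1,1,0} = 2
G(7) = mex{2,0,1} = 3
G(8) = mex{3,1,0} = 2
G(9) = mex{2,2,1,0} = 3
G(10) = mex{3,3,0,1} = 2
G(11) = mex{2,2,1,0} = 3
G(12) = mex{3,3,2,1} = 0
G(13) = mex{0,2,3,0} = 1
G(14) = mex{1,3,2,1} = 0
G(15) = mex{0,0,3,2} = 1
G(16) = mex{1,1,2,3} = 0
G(17) = mex{0,0,3,2} = 1
G(18) = mex{1,1,0,3} = 2
G(19) = mex{2,0,1,2} = 3
G_C(19) = 3.
Combined Grundy value = 1 ⊕ 3 ⊕ 3 = 1.

1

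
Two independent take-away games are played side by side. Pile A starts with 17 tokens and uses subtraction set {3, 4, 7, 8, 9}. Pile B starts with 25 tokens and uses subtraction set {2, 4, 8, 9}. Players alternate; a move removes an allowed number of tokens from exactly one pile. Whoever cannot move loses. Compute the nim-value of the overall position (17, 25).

Pile A, S = {3, 4, 7, 8, 9}:
G(0) = 0
G(1) = mex{} = 0
G(2) = mex{} = 0
G(3) = mex{0} = 1
G(4) = mex{0,0} = 1
G(5) = mex{0,0} = 1
G(6) = mex{1,0} = 2
G(7) = mex{1,1,0} = 2
G(8) = mex{1,1,0,0} = 2
G(9) = mex{2,1,0,0,0} = 3
G(10) = mex{2,2,1,0,0} = 3
G(11) = mex{2,2,1,1,0} = 3
G(12) = mex{3,2,1,1,1} = 0
G(13) = mex{3,3,2,1,1} = 0
G(14) = mex{3,3,2,2,1} = 0
G(15) = mex{0,3,2,2,2} = 1
G(16) = mex{0,0,3,2,2} = 1
G(17) = mex{0,0,3,3,2} = 1
G_A(17) = 1.
Pile B, S = {2, 4, 8, 9}:
G(0) = 0
G(1) = mex{} = 0
G(2) = mex{0} = 1
G(3) = mex{0} = 1
G(4) = mex{1,0} = 2
G(5) = mex{1,0} = 2
G(6) = mex{2,1} = 0
G(7) = mex{2,1} = 0
G(8) = mex{0,2,0} = 1
G(9) = mex{0,2,0,0} = 1
G(10) = mex{1,0,1,0} = 2
G(11) = mex{1,0,1,1} = 2
G(12) = mex{2,1,2,1} = 0
G(13) = mex{2,1,2,2} = 0
G(14) = mex{0,2,0,2} = 1
G(15) = mex{0,2,0,0} = 1
G(16) = mex{1,0,1,0} = 2
G(17) = mex{1,0,1,1} = 2
G(18) = mex{2,1,2,1} = 0
G(19) = mex{2,1,2,2} = 0
G(20) = mex{0,2,0,2} = 1
G(21) = mex{0,2,0,0} = 1
G(22) = mex{1,0,1,0} = 2
G(23) = mex{1,0,1,1} = 2
G(24) = mex{2,1,2,1} = 0
G(25) = mex{2,1,2,2} = 0
G_B(25) = 0.
Combined Grundy value = 1 ⊕ 0 = 1.

1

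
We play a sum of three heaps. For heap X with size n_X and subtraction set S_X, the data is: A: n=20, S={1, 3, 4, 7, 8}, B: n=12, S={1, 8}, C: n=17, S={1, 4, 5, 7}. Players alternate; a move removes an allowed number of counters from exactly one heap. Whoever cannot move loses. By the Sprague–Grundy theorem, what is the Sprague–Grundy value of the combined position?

Heap A, S = {1, 3, 4, 7, 8}:
n :  0  1  2  3  4  5  6  7  8  9 10 11 12 13 14 15 16 17 18 19 20
G :  0  1  0  1  2  3  2  3  4  5  4  0  1  0  1  2  3  2  3  4  5
G_A(20) = 5.
Heap B, S = {1, 8}:
n :  0  1  2  3  4  5  6  7  8  9 10 11 12
G :  0  1  0  1  0  1  0  1  2  0  1  0  1
G_B(12) = 1.
Heap C, S = {1, 4, 5, 7}:
G(0) = 0
G(1) = mex{0} = 1
G(2) = mex{1} = 0
G(3) = mex{0} = 1
G(4) = mex{1,0} = 2
G(5) = mex{2,1,0} = 3
G(6) = mex{3,0,1} = 2
G(7) = mex{2,1,0,0} = 3
G(8) = mex{3,2,1,1} = 0
G(9) = mex{0,3,2,0} = 1
G(10) = mex{1,2,3,1} = 0
G(11) = mex{0,3,2,2} = 1
G(12) = mex{1,0,3,3} = 2
G(13) = mex{2,1,0,2} = 3
G(14) = mex{3,0,1,3} = 2
G(15) = mex{2,1,0,0} = 3
G(16) = mex{3,2,1,1} = 0
G(17) = mex{0,3,2,0} = 1
G_C(17) = 1.
Combined Grundy value = 5 ⊕ 1 ⊕ 1 = 5.

5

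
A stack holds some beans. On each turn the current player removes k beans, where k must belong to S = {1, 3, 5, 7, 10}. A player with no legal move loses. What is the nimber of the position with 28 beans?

3

n :  0  1  2  3  4  5  6  7  8  9 10 11 12 13 14 15 16 17 18 19 20 21 22 23 24 25 26 27 28
G :  0  1  0  1  0  1  0  1  0  1  2  3  2  3  2  3  2  0  1  0  1  0  1  0  1  0  1  2  3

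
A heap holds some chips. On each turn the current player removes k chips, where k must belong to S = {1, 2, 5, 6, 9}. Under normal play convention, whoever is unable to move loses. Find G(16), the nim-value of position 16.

2

n :  0  1  2  3  4  5  6  7  8  9 10 11 12 13 14 15 16
G :  0  1  2  0  1  2  3  0  1  2  0  1  2  3  0  1  2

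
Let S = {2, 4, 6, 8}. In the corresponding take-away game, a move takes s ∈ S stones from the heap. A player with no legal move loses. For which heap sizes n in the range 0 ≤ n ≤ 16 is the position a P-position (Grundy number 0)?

G(0) = 0
G(1) = mex{} = 0
G(2) = mex{0} = 1
G(3) = mex{0} = 1
G(4) = mex{1,0} = 2
G(5) = mex{1,0} = 2
G(6) = mex{2,1,0} = 3
G(7) = mex{2,1,0} = 3
G(8) = mex{3,2,1,0} = 4
G(9) = mex{3,2,1,0} = 4
G(10) = mex{4,3,2,1} = 0
G(11) = mex{4,3,2,1} = 0
G(12) = mex{0,4,3,2} = 1
G(13) = mex{0,4,3,2} = 1
G(14) = mex{1,0,4,3} = 2
G(15) = mex{1,0,4,3} = 2
G(16) = mex{2,1,0,4} = 3
P-positions are exactly the n with G(n) = 0.

0, 1, 10, 11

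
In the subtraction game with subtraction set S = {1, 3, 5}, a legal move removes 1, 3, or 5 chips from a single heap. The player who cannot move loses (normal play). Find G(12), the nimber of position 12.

0

n :  0  1  2  3  4  5  6  7  8  9 10 11 12
G :  0  1  0  1  0  1  0  1  0  1  0  1  0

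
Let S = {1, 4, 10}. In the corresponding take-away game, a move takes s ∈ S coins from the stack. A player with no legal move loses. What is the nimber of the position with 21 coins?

0

G(0) = 0
G(1) = mex{0} = 1
G(2) = mex{1} = 0
G(3) = mex{0} = 1
G(4) = mex{1,0} = 2
G(5) = mex{2,1} = 0
G(6) = mex{0,0} = 1
G(7) = mex{1,1} = 0
G(8) = mex{0,2} = 1
G(9) = mex{1,0} = 2
G(10) = mex{2,1,0} = 3
G(11) = mex{3,0,1} = 2
G(12) = mex{2,1,0} = 3
G(13) = mex{3,2,1} = 0
G(14) = mex{0,3,2} = 1
G(15) = mex{1,2,0} = 3
G(16) = mex{3,3,1} = 0
G(17) = mex{0,0,0} = 1
G(18) = mex{1,1,1} = 0
G(19) = mex{0,3,2} = 1
G(20) = mex{1,0,3} = 2
G(21) = mex{2,1,2} = 0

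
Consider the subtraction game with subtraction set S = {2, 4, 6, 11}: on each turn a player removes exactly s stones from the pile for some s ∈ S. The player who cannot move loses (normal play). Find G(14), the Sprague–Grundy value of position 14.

G(0) = 0
G(1) = mex{} = 0
G(2) = mex{0} = 1
G(3) = mex{0} = 1
G(4) = mex{1,0} = 2
G(5) = mex{1,0} = 2
G(6) = mex{2,1,0} = 3
G(7) = mex{2,1,0} = 3
G(8) = mex{3,2,1} = 0
G(9) = mex{3,2,1} = 0
G(10) = mex{0,3,2} = 1
G(11) = mex{0,3,2,0} = 1
G(12) = mex{1,0,3,0} = 2
G(13) = mex{1,0,3,1} = 2
G(14) = mex{2,1,0,1} = 3

3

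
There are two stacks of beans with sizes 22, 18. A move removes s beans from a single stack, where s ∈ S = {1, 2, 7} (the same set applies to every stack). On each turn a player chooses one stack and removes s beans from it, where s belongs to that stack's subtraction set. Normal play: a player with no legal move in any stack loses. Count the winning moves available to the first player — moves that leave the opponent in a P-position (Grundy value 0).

3

All stacks use S = {1, 2, 7}:
n :  0  1  2  3  4  5  6  7  8  9 10 11 12 13 14 15 16 17 18 19 20 21 22
G :  0  1  2  0  1  2  0  1  2  0  1  2  0  1  2  0  1  2  0  1  2  0  1
Stack A: G(22) = 1.
Stack B: G(18) = 0.
Combined Grundy value = 1 ⊕ 0 = 1.
A winning move leaves total XOR = 0, i.e. changes one component's Grundy value g to g ⊕ X where X is the current total.
Stack A: need g' = 1⊕1 = 0. Options: 22−1→G=0, 22−2→G=2, 22−7→G=0. Hits: 2.
Stack B: need g' = 0⊕1 = 1. Options: 18−1→G=2, 18−2→G=1, 18−7→G=2. Hits: 1.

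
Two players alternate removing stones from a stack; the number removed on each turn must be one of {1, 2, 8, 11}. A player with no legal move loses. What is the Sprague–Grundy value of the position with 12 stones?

0

G(0) = 0
G(1) = mex{0} = 1
G(2) = mex{1,0} = 2
G(3) = mex{2,1} = 0
G(4) = mex{0,2} = 1
G(5) = mex{1,0} = 2
G(6) = mex{2,1} = 0
G(7) = mex{0,2} = 1
G(8) = mex{1,0,0} = 2
G(9) = mex{2,1,1} = 0
G(10) = mex{0,2,2} = 1
G(11) = mex{1,0,0,0} = 2
G(12) = mex{2,1,1,1} = 0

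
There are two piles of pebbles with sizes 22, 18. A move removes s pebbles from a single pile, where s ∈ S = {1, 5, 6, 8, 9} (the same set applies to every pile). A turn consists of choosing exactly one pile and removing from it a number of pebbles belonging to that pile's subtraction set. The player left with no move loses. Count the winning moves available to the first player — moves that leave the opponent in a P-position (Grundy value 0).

All piles use S = {1, 5, 6, 8, 9}:
n :  0  1  2  3  4  5  6  7  8  9 10 11 12 13 14 15 16 17 18 19 20 21 22
G :  0  1  0  1  0  1  2  3  2  3  2  3  4  5  0  1  0  1  0  1  2  3  2
Pile A: G(22) = 2.
Pile B: G(18) = 0.
Combined Grundy value = 2 ⊕ 0 = 2.
A winning move leaves total XOR = 0, i.e. changes one component's Grundy value g to g ⊕ X where X is the current total.
Pile A: need g' = 2⊕2 = 0. Options: 22−1→G=3, 22−5→G=1, 22−6→G=0, 22−8→G=0, 22−9→G=5. Hits: 2.
Pile B: need g' = 0⊕2 = 2. Options: 18−1→G=1, 18−5→G=5, 18−6→G=4, 18−8→G=2, 18−9→G=3. Hits: 1.

3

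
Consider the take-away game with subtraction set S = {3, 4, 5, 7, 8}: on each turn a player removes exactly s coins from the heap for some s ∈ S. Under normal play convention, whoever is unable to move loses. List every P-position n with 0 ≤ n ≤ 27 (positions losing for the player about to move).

n :  0  1  2  3  4  5  6  7  8  9 10 11 12 13 14 15 16 17 18 19 20 21 22 23 24 25 26 27
G :  0  0  0  1  1  1  2  2  2  3  3  0  0  0  1  1  1  2  2  2  3  3  0  0  0  1  1  1
P-positions are exactly the n with G(n) = 0.

0, 1, 2, 11, 12, 13, 22, 23, 24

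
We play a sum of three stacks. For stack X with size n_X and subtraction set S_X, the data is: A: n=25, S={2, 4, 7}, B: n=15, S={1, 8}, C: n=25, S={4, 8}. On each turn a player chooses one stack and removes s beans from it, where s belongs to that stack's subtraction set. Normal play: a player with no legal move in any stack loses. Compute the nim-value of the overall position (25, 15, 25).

2

Stack A, S = {2, 4, 7}:
n :  0  1  2  3  4  5  6  7  8  9 10 11 12 13 14 15 16 17 18 19 20 21 22 23 24 25
G :  0  0  1  1  2  2  0  3  1  0  2  1  0  2  1  0  2  1  0  2  1  0  2  1  0  2
G_A(25) = 2.
Stack B, S = {1, 8}:
n :  0  1  2  3  4  5  6  7  8  9 10 11 12 13 14 15
G :  0  1  0  1  0  1  0  1  2  0  1  0  1  0  1  0
G_B(15) = 0.
Stack C, S = {4, 8}:
n :  0  1  2  3  4  5  6  7  8  9 10 11 12 13 14 15 16 17 18 19 20 21 22 23 24 25
G :  0  0  0  0  1  1  1  1  2  2  2  2  0  0  0  0  1  1  1  1  2  2  2  2  0  0
G_C(25) = 0.
Combined Grundy value = 2 ⊕ 0 ⊕ 0 = 2.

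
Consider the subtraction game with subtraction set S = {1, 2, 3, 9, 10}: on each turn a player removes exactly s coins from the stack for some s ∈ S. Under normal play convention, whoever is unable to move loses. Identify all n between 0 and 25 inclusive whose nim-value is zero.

n :  0  1  2  3  4  5  6  7  8  9 10 11 12 13 14 15 16 17 18 19 20 21 22 23 24 25
G :  0  1  2  3  0  1  2  3  0  1  2  3  0  1  2  3  0  1  2  3  0  1  2  3  0  1
P-positions are exactly the n with G(n) = 0.

0, 4, 8, 12, 16, 20, 24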